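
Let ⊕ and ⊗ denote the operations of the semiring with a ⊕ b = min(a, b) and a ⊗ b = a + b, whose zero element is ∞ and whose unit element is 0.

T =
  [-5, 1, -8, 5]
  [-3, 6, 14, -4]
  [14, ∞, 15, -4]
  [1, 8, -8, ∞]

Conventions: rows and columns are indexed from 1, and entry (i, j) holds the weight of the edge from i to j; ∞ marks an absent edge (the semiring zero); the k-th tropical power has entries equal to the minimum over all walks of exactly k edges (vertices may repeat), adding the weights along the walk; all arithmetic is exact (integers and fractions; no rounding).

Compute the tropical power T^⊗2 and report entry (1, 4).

T^⊗2:
  [-10, -4, -13, -12]
  [-8, -2, -12, 2]
  [-3, 4, -12, 11]
  [-4, 2, -7, -12]
Key observation: the optimum is the walk 1->3->4, with weight (-8) + (-4) = -12.
Optimal value attained by: walk 1->3->4.
Answer: (T^⊗2)[1][4] = -12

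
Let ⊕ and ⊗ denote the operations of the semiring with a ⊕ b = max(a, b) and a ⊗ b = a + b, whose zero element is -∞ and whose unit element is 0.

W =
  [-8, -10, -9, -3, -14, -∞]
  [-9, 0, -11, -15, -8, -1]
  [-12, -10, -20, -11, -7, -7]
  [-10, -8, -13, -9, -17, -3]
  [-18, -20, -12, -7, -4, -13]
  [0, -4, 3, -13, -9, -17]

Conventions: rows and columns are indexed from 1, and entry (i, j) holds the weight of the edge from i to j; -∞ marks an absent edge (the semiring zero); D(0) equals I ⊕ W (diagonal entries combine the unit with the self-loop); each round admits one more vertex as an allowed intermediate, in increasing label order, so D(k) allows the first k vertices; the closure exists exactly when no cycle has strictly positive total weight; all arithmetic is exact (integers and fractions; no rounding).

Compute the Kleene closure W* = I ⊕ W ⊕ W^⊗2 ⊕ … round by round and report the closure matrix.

D(0):
  [0, -10, -9, -3, -14, -∞]
  [-9, 0, -11, -15, -8, -1]
  [-12, -10, 0, -11, -7, -7]
  [-10, -8, -13, 0, -17, -3]
  [-18, -20, -12, -7, 0, -13]
  [0, -4, 3, -13, -9, 0]
D(1):
  [0, -10, -9, -3, -14, -∞]
  [-9, 0, -11, -12, -8, -1]
  [-12, -10, 0, -11, -7, -7]
  [-10, -8, -13, 0, -17, -3]
  [-18, -20, -12, -7, 0, -13]
  [0, -4, 3, -3, -9, 0]
D(2):
  [0, -10, -9, -3, -14, -11]
  [-9, 0, -11, -12, -8, -1]
  [-12, -10, 0, -11, -7, -7]
  [-10, -8, -13, 0, -16, -3]
  [-18, -20, -12, -7, 0, -13]
  [0, -4, 3, -3, -9, 0]
D(3):
  [0, -10, -9, -3, -14, -11]
  [-9, 0, -11, -12, -8, -1]
  [-12, -10, 0, -11, -7, -7]
  [-10, -8, -13, 0, -16, -3]
  [-18, -20, -12, -7, 0, -13]
  [0, -4, 3, -3, -4, 0]
D(4):
  [0, -10, -9, -3, -14, -6]
  [-9, 0, -11, -12, -8, -1]
  [-12, -10, 0, -11, -7, -7]
  [-10, -8, -13, 0, -16, -3]
  [-17, -15, -12, -7, 0, -10]
  [0, -4, 3, -3, -4, 0]
D(5):
  [0, -10, -9, -3, -14, -6]
  [-9, 0, -11, -12, -8, -1]
  [-12, -10, 0, -11, -7, -7]
  [-10, -8, -13, 0, -16, -3]
  [-17, -15, -12, -7, 0, -10]
  [0, -4, 3, -3, -4, 0]
D(6):
  [0, -10, -3, -3, -10, -6]
  [-1, 0, 2, -4, -5, -1]
  [-7, -10, 0, -10, -7, -7]
  [-3, -7, 0, 0, -7, -3]
  [-10, -14, -7, -7, 0, -10]
  [0, -4, 3, -3, -4, 0]
Answer: W* = [[0, -10, -3, -3, -10, -6], [-1, 0, 2, -4, -5, -1], [-7, -10, 0, -10, -7, -7], [-3, -7, 0, 0, -7, -3], [-10, -14, -7, -7, 0, -10], [0, -4, 3, -3, -4, 0]]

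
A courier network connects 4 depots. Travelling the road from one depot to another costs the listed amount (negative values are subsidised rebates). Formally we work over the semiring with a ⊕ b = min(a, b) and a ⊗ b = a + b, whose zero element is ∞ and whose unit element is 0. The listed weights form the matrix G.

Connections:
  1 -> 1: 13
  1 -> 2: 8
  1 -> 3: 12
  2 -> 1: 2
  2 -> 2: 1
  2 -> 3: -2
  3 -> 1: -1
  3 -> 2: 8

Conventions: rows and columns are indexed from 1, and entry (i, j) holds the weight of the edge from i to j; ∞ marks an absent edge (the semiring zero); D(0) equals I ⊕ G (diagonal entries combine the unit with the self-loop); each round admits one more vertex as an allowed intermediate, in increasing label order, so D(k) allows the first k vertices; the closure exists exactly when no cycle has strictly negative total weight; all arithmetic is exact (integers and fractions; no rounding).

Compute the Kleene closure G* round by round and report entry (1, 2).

D(0):
  [0, 8, 12, ∞]
  [2, 0, -2, ∞]
  [-1, 8, 0, ∞]
  [∞, ∞, ∞, 0]
D(1):
  [0, 8, 12, ∞]
  [2, 0, -2, ∞]
  [-1, 7, 0, ∞]
  [∞, ∞, ∞, 0]
D(2):
  [0, 8, 6, ∞]
  [2, 0, -2, ∞]
  [-1, 7, 0, ∞]
  [∞, ∞, ∞, 0]
D(3):
  [0, 8, 6, ∞]
  [-3, 0, -2, ∞]
  [-1, 7, 0, ∞]
  [∞, ∞, ∞, 0]
D(4):
  [0, 8, 6, ∞]
  [-3, 0, -2, ∞]
  [-1, 7, 0, ∞]
  [∞, ∞, ∞, 0]
Answer: G*[1][2] = 8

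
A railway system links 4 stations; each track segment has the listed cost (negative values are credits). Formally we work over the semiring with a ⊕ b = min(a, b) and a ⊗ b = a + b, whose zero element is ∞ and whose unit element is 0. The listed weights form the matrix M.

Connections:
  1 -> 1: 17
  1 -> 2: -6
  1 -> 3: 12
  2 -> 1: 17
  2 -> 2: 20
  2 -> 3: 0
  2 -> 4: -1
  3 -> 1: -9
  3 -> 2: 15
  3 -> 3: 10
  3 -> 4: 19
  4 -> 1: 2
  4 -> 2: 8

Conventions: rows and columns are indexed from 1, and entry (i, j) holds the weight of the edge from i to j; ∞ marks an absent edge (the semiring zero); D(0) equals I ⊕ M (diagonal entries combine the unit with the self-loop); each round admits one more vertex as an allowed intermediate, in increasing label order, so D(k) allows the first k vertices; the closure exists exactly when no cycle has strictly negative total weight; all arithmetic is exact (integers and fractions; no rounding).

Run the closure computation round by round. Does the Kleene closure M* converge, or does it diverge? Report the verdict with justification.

D(0):
  [0, -6, 12, ∞]
  [17, 0, 0, -1]
  [-9, 15, 0, 19]
  [2, 8, ∞, 0]
D(1):
  [0, -6, 12, ∞]
  [17, 0, 0, -1]
  [-9, -15, 0, 19]
  [2, -4, 14, 0]
Detection: at round 2, diagonal entry (3, 3) turns strictly negative.
Key observation: the cycle 3->1->2->3 has total weight (-9) + (-6) + 0, which is strictly negative.
Answer: DIVERGES — negative cycle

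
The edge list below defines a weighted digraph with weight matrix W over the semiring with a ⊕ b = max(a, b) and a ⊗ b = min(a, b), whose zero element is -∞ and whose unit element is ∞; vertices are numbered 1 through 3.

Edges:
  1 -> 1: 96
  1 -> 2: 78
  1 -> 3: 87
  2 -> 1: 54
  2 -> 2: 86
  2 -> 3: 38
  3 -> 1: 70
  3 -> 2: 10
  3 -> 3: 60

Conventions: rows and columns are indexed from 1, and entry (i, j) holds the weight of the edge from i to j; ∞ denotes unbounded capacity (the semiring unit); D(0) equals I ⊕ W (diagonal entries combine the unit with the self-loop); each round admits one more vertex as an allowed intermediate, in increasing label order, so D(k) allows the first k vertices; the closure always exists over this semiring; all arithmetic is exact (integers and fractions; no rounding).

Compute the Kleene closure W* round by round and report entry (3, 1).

D(0):
  [∞, 78, 87]
  [54, ∞, 38]
  [70, 10, ∞]
D(1):
  [∞, 78, 87]
  [54, ∞, 54]
  [70, 70, ∞]
D(2):
  [∞, 78, 87]
  [54, ∞, 54]
  [70, 70, ∞]
D(3):
  [∞, 78, 87]
  [54, ∞, 54]
  [70, 70, ∞]
Answer: W*[3][1] = 70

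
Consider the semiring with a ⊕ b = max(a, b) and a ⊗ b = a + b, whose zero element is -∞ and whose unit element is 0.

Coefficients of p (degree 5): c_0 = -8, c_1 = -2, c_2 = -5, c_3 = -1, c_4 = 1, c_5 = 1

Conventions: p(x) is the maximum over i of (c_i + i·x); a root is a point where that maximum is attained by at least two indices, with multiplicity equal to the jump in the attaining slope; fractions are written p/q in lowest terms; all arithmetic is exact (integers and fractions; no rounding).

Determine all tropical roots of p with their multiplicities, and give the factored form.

hull edge (i=0, c=-8) to (i=1, c=-2): slope 6, span 1
hull edge (i=1, c=-2) to (i=4, c=1): slope 1, span 3
hull edge (i=4, c=1) to (i=5, c=1): slope 0, span 1
Factored form: p(x) = 1 ⊗ (x ⊕ (-6)) ⊗ (x ⊕ (-1)) ⊗ (x ⊕ (-1)) ⊗ (x ⊕ (-1)) ⊗ (x ⊕ 0)
Answer: roots = -6 (mult 1), -1 (mult 3), 0 (mult 1)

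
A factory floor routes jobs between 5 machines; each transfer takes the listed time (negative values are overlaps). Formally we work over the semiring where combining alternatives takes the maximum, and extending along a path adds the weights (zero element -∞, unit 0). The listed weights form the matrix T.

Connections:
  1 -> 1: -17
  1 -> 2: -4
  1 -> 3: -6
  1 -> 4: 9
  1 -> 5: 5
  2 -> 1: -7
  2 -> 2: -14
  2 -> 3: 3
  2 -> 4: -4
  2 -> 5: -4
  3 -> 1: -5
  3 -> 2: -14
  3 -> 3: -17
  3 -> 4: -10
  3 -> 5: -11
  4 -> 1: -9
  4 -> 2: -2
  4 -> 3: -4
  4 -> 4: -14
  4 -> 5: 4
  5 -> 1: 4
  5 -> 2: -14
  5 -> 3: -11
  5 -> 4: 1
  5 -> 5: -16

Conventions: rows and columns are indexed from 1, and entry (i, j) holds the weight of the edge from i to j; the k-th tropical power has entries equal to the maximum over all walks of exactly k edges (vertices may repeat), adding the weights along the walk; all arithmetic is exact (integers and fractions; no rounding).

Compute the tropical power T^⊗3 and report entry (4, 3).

T^⊗2:
  [9, 7, 5, 6, 13]
  [0, -6, -8, 2, 0]
  [-7, -9, -11, 4, 0]
  [8, -10, 1, 5, -4]
  [-8, 0, -2, 13, 9]
T^⊗3:
  [17, 5, 10, 18, 14]
  [4, 0, -2, 9, 6]
  [4, 2, 0, 2, 8]
  [0, 4, 2, 17, 13]
  [13, 11, 9, 10, 17]
Key observation: the optimum is the walk 4->5->1->3, with weight 4 + 4 + (-6) = 2.
Optimal value attained by: walk 4->5->1->3.
Answer: (T^⊗3)[4][3] = 2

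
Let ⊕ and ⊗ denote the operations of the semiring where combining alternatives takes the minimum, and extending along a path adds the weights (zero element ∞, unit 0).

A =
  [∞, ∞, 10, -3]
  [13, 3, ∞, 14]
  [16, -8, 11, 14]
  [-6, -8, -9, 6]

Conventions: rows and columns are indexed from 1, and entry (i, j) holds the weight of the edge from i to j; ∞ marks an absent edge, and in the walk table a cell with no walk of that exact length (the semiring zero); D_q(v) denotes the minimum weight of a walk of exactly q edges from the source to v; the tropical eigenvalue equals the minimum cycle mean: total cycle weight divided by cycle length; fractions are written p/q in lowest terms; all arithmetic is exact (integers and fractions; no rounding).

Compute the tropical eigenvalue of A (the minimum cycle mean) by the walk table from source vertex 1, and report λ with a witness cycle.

q=0: [0, ∞, ∞, ∞]
q=1: [∞, ∞, 10, -3]
q=2: [-9, -11, -12, 3]
q=3: [-3, -20, -6, -12]
q=4: [-18, -20, -21, -6]
Optimal cycle mean attained by: cycle 1->4->1, total (-3) + (-6), length 2.
Answer: λ = -9/2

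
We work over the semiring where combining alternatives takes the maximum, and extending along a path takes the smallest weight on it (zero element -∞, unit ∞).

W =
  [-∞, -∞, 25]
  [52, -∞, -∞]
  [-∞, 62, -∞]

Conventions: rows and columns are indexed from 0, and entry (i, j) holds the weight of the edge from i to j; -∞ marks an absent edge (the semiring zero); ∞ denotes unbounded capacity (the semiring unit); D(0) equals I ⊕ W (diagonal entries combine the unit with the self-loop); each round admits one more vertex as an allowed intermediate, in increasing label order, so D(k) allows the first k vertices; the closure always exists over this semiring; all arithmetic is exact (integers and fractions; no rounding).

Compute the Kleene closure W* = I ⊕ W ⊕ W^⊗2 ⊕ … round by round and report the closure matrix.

D(0):
  [∞, -∞, 25]
  [52, ∞, -∞]
  [-∞, 62, ∞]
D(1):
  [∞, -∞, 25]
  [52, ∞, 25]
  [-∞, 62, ∞]
D(2):
  [∞, -∞, 25]
  [52, ∞, 25]
  [52, 62, ∞]
D(3):
  [∞, 25, 25]
  [52, ∞, 25]
  [52, 62, ∞]
Answer: W* = [[∞, 25, 25], [52, ∞, 25], [52, 62, ∞]]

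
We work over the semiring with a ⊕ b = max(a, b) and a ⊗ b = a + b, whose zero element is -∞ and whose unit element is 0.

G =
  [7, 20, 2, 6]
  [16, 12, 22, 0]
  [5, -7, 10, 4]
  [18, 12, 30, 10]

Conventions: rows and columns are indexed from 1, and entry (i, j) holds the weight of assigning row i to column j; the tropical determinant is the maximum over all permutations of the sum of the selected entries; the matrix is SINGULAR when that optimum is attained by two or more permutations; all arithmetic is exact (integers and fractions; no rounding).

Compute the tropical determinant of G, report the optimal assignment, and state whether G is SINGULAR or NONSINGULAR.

σ = (1, 2, 3, 4): 7 + 12 + 10 + 10 = 39
σ = (1, 2, 4, 3): 7 + 12 + 4 + 30 = 53
σ = (1, 3, 2, 4): 7 + 22 + (-7) + 10 = 32
σ = (1, 3, 4, 2): 7 + 22 + 4 + 12 = 45
σ = (1, 4, 2, 3): 7 + 0 + (-7) + 30 = 30
σ = (1, 4, 3, 2): 7 + 0 + 10 + 12 = 29
σ = (2, 1, 3, 4): 20 + 16 + 10 + 10 = 56
σ = (2, 1, 4, 3): 20 + 16 + 4 + 30 = 70
σ = (2, 3, 1, 4): 20 + 22 + 5 + 10 = 57
σ = (2, 3, 4, 1): 20 + 22 + 4 + 18 = 64
σ = (2, 4, 1, 3): 20 + 0 + 5 + 30 = 55
σ = (2, 4, 3, 1): 20 + 0 + 10 + 18 = 48
σ = (3, 1, 2, 4): 2 + 16 + (-7) + 10 = 21
σ = (3, 1, 4, 2): 2 + 16 + 4 + 12 = 34
σ = (3, 2, 1, 4): 2 + 12 + 5 + 10 = 29
σ = (3, 2, 4, 1): 2 + 12 + 4 + 18 = 36
σ = (3, 4, 1, 2): 2 + 0 + 5 + 12 = 19
σ = (3, 4, 2, 1): 2 + 0 + (-7) + 18 = 13
σ = (4, 1, 2, 3): 6 + 16 + (-7) + 30 = 45
σ = (4, 1, 3, 2): 6 + 16 + 10 + 12 = 44
σ = (4, 2, 1, 3): 6 + 12 + 5 + 30 = 53
σ = (4, 2, 3, 1): 6 + 12 + 10 + 18 = 46
σ = (4, 3, 1, 2): 6 + 22 + 5 + 12 = 45
σ = (4, 3, 2, 1): 6 + 22 + (-7) + 18 = 39
Optimal value attained by: σ = (2, 1, 4, 3).
Answer: det⊕(G) = 70; verdict: NONSINGULAR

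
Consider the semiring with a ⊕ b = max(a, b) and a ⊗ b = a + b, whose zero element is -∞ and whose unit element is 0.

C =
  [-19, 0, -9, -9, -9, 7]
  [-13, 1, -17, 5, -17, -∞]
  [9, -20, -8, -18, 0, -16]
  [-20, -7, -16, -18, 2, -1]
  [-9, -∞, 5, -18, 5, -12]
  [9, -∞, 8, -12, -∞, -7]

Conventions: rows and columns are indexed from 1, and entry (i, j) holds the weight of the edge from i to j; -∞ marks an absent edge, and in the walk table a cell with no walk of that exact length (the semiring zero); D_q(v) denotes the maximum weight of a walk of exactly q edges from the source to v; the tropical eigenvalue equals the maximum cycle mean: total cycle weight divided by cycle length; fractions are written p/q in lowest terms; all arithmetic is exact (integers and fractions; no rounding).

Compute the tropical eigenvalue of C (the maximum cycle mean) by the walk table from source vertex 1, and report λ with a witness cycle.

q=0: [0, -∞, -∞, -∞, -∞, -∞]
q=1: [-19, 0, -9, -9, -9, 7]
q=2: [16, 1, 15, 5, -4, 0]
q=3: [24, 16, 8, 7, 15, 23]
q=4: [32, 24, 31, 21, 20, 31]
q=5: [40, 32, 39, 29, 31, 39]
q=6: [48, 40, 47, 37, 39, 47]
Optimal cycle mean attained by: cycle 1->6->1, total 7 + 9, length 2.
Answer: λ = 8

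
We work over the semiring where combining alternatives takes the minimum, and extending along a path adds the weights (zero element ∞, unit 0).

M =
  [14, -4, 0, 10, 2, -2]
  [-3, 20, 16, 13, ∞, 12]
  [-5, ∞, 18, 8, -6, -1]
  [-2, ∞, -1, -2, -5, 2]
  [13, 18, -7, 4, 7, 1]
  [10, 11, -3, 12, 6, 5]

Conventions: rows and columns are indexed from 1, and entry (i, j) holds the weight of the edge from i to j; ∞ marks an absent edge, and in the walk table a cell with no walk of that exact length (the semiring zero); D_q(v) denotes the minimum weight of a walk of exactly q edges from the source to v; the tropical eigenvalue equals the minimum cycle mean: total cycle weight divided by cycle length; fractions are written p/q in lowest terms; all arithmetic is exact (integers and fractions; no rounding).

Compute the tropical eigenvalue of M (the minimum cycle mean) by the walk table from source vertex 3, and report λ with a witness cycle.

q=0: [∞, ∞, 0, ∞, ∞, ∞]
q=1: [-5, ∞, 18, 8, -6, -1]
q=2: [6, -9, -13, -2, -3, -7]
q=3: [-18, 2, -10, -5, -19, -14]
q=4: [-15, -22, -26, -15, -16, -20]
q=5: [-31, -19, -23, -18, -32, -27]
q=6: [-28, -35, -39, -28, -29, -33]
Optimal cycle mean attained by: cycle 3->5->3, total (-6) + (-7), length 2.
Answer: λ = -13/2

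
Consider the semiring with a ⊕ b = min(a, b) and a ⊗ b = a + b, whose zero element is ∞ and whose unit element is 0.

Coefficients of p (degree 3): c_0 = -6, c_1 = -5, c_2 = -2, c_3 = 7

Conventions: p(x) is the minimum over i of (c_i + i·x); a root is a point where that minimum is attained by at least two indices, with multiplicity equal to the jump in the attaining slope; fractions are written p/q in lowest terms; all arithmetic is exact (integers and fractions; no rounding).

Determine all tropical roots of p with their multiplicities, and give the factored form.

hull edge (i=0, c=-6) to (i=1, c=-5): slope 1, span 1
hull edge (i=1, c=-5) to (i=2, c=-2): slope 3, span 1
hull edge (i=2, c=-2) to (i=3, c=7): slope 9, span 1
Factored form: p(x) = 7 ⊗ (x ⊕ (-9)) ⊗ (x ⊕ (-3)) ⊗ (x ⊕ (-1))
Answer: roots = -9 (mult 1), -3 (mult 1), -1 (mult 1)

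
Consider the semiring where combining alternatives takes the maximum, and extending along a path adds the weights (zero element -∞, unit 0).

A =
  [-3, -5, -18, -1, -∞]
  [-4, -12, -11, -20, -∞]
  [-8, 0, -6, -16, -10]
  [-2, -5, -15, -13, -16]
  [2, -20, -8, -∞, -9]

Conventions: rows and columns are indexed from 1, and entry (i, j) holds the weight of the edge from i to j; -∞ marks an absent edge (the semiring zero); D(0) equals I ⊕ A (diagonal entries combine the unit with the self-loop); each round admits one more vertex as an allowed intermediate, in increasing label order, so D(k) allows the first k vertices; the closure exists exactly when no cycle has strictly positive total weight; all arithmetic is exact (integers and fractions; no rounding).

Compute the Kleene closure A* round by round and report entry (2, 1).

D(0):
  [0, -5, -18, -1, -∞]
  [-4, 0, -11, -20, -∞]
  [-8, 0, 0, -16, -10]
  [-2, -5, -15, 0, -16]
  [2, -20, -8, -∞, 0]
D(1):
  [0, -5, -18, -1, -∞]
  [-4, 0, -11, -5, -∞]
  [-8, 0, 0, -9, -10]
  [-2, -5, -15, 0, -16]
  [2, -3, -8, 1, 0]
D(2):
  [0, -5, -16, -1, -∞]
  [-4, 0, -11, -5, -∞]
  [-4, 0, 0, -5, -10]
  [-2, -5, -15, 0, -16]
  [2, -3, -8, 1, 0]
D(3):
  [0, -5, -16, -1, -26]
  [-4, 0, -11, -5, -21]
  [-4, 0, 0, -5, -10]
  [-2, -5, -15, 0, -16]
  [2, -3, -8, 1, 0]
D(4):
  [0, -5, -16, -1, -17]
  [-4, 0, -11, -5, -21]
  [-4, 0, 0, -5, -10]
  [-2, -5, -15, 0, -16]
  [2, -3, -8, 1, 0]
D(5):
  [0, -5, -16, -1, -17]
  [-4, 0, -11, -5, -21]
  [-4, 0, 0, -5, -10]
  [-2, -5, -15, 0, -16]
  [2, -3, -8, 1, 0]
Answer: A*[2][1] = -4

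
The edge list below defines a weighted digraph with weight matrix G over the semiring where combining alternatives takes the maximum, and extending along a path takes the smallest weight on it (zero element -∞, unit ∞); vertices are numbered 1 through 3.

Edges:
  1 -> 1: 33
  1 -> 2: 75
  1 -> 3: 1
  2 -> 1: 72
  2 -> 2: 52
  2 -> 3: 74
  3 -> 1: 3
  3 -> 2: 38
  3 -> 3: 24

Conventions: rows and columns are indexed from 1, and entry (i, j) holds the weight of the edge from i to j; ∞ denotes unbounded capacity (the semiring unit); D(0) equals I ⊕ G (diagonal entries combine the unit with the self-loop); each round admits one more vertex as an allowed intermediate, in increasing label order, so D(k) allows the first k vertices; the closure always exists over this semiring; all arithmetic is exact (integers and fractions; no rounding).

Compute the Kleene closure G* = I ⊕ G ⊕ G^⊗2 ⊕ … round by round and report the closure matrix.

D(0):
  [∞, 75, 1]
  [72, ∞, 74]
  [3, 38, ∞]
D(1):
  [∞, 75, 1]
  [72, ∞, 74]
  [3, 38, ∞]
D(2):
  [∞, 75, 74]
  [72, ∞, 74]
  [38, 38, ∞]
D(3):
  [∞, 75, 74]
  [72, ∞, 74]
  [38, 38, ∞]
Answer: G* = [[∞, 75, 74], [72, ∞, 74], [38, 38, ∞]]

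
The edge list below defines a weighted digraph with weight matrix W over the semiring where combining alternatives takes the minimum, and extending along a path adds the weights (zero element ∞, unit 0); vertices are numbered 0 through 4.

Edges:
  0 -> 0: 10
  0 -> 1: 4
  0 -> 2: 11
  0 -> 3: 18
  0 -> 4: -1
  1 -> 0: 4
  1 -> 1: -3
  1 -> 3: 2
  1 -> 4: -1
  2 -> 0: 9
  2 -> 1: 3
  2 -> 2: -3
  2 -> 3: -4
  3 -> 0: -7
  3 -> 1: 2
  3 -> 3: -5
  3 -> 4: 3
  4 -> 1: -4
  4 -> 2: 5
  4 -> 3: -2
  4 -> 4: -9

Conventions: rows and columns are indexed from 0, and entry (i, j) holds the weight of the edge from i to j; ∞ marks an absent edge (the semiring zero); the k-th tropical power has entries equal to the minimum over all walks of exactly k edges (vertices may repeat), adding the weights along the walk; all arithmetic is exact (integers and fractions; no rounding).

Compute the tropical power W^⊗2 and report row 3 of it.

W^⊗2:
  [8, -5, 4, -3, -10]
  [-5, -6, 4, -3, -10]
  [-11, -2, -6, -9, -1]
  [-12, -3, 4, -10, -8]
  [-9, -13, -4, -11, -18]
Answer: row 3 of W^⊗2 = [-12, -3, 4, -10, -8]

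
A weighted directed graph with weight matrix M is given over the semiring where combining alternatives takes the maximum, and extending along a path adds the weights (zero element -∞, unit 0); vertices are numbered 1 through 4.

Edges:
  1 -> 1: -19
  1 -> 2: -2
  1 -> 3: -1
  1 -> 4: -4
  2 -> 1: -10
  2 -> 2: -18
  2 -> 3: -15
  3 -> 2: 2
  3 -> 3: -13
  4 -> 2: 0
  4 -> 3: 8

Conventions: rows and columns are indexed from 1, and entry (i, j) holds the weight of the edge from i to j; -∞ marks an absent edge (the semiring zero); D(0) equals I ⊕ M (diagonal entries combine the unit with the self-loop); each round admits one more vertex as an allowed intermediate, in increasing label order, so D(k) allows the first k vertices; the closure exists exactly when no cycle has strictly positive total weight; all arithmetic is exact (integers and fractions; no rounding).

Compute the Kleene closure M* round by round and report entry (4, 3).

D(0):
  [0, -2, -1, -4]
  [-10, 0, -15, -∞]
  [-∞, 2, 0, -∞]
  [-∞, 0, 8, 0]
D(1):
  [0, -2, -1, -4]
  [-10, 0, -11, -14]
  [-∞, 2, 0, -∞]
  [-∞, 0, 8, 0]
D(2):
  [0, -2, -1, -4]
  [-10, 0, -11, -14]
  [-8, 2, 0, -12]
  [-10, 0, 8, 0]
D(3):
  [0, 1, -1, -4]
  [-10, 0, -11, -14]
  [-8, 2, 0, -12]
  [0, 10, 8, 0]
D(4):
  [0, 6, 4, -4]
  [-10, 0, -6, -14]
  [-8, 2, 0, -12]
  [0, 10, 8, 0]
Answer: M*[4][3] = 8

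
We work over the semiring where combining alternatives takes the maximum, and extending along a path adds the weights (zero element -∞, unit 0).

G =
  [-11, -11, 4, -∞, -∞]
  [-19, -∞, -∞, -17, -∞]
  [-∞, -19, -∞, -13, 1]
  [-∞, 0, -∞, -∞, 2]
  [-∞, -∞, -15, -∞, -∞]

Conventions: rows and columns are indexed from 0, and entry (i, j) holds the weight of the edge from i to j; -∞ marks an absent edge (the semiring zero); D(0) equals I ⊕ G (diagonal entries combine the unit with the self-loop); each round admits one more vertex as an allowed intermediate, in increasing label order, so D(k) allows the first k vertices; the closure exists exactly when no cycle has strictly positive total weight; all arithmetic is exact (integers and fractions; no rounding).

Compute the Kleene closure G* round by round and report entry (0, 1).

D(0):
  [0, -11, 4, -∞, -∞]
  [-19, 0, -∞, -17, -∞]
  [-∞, -19, 0, -13, 1]
  [-∞, 0, -∞, 0, 2]
  [-∞, -∞, -15, -∞, 0]
D(1):
  [0, -11, 4, -∞, -∞]
  [-19, 0, -15, -17, -∞]
  [-∞, -19, 0, -13, 1]
  [-∞, 0, -∞, 0, 2]
  [-∞, -∞, -15, -∞, 0]
D(2):
  [0, -11, 4, -28, -∞]
  [-19, 0, -15, -17, -∞]
  [-38, -19, 0, -13, 1]
  [-19, 0, -15, 0, 2]
  [-∞, -∞, -15, -∞, 0]
D(3):
  [0, -11, 4, -9, 5]
  [-19, 0, -15, -17, -14]
  [-38, -19, 0, -13, 1]
  [-19, 0, -15, 0, 2]
  [-53, -34, -15, -28, 0]
D(4):
  [0, -9, 4, -9, 5]
  [-19, 0, -15, -17, -14]
  [-32, -13, 0, -13, 1]
  [-19, 0, -15, 0, 2]
  [-47, -28, -15, -28, 0]
D(5):
  [0, -9, 4, -9, 5]
  [-19, 0, -15, -17, -14]
  [-32, -13, 0, -13, 1]
  [-19, 0, -13, 0, 2]
  [-47, -28, -15, -28, 0]
Answer: G*[0][1] = -9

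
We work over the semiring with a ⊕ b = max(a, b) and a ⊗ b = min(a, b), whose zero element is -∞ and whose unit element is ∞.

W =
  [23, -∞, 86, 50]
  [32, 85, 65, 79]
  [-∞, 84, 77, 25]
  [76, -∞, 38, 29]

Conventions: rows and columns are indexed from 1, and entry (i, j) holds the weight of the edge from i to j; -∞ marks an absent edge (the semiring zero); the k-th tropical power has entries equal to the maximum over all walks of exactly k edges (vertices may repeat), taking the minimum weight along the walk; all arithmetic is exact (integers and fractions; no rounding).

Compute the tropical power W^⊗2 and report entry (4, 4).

W^⊗2:
  [50, 84, 77, 29]
  [76, 85, 65, 79]
  [32, 84, 77, 79]
  [29, 38, 76, 50]
Key observation: the optimum is the walk 4->1->4, with weight 76 min 50 = 50.
Optimal value attained by: walk 4->1->4.
Answer: (W^⊗2)[4][4] = 50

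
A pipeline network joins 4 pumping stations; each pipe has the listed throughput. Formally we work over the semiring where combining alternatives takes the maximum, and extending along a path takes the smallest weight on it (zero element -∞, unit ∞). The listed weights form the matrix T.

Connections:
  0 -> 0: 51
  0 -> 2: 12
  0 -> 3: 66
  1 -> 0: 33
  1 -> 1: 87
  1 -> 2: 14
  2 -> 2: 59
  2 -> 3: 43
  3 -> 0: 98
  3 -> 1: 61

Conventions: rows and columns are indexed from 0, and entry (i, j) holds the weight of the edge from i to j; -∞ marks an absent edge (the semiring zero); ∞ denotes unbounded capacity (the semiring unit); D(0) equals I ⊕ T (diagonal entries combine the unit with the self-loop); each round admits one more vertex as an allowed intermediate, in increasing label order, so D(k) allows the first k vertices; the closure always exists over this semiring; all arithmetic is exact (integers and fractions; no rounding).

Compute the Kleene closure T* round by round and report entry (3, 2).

D(0):
  [∞, -∞, 12, 66]
  [33, ∞, 14, -∞]
  [-∞, -∞, ∞, 43]
  [98, 61, -∞, ∞]
D(1):
  [∞, -∞, 12, 66]
  [33, ∞, 14, 33]
  [-∞, -∞, ∞, 43]
  [98, 61, 12, ∞]
D(2):
  [∞, -∞, 12, 66]
  [33, ∞, 14, 33]
  [-∞, -∞, ∞, 43]
  [98, 61, 14, ∞]
D(3):
  [∞, -∞, 12, 66]
  [33, ∞, 14, 33]
  [-∞, -∞, ∞, 43]
  [98, 61, 14, ∞]
D(4):
  [∞, 61, 14, 66]
  [33, ∞, 14, 33]
  [43, 43, ∞, 43]
  [98, 61, 14, ∞]
Answer: T*[3][2] = 14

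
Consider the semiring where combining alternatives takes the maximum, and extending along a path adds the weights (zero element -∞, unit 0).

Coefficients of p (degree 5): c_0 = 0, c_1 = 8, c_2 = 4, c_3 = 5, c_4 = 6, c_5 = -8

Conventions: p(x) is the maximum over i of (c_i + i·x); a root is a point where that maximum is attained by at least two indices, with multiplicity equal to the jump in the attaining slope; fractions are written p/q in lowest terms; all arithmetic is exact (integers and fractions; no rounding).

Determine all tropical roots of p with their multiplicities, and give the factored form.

hull edge (i=0, c=0) to (i=1, c=8): slope 8, span 1
hull edge (i=1, c=8) to (i=4, c=6): slope -2/3, span 3
hull edge (i=4, c=6) to (i=5, c=-8): slope -14, span 1
Factored form: p(x) = -8 ⊗ (x ⊕ (-8)) ⊗ (x ⊕ 2/3) ⊗ (x ⊕ 2/3) ⊗ (x ⊕ 2/3) ⊗ (x ⊕ 14)
Answer: roots = -8 (mult 1), 2/3 (mult 3), 14 (mult 1)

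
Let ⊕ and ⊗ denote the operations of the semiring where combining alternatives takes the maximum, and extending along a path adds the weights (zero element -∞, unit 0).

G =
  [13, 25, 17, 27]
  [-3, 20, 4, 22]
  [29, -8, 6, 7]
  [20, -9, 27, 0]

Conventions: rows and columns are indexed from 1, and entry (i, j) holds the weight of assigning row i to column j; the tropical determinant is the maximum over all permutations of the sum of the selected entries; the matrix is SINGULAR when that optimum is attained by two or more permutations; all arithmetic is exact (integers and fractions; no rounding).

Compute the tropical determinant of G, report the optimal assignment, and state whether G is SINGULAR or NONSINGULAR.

σ = (1, 2, 3, 4): 13 + 20 + 6 + 0 = 39
σ = (1, 2, 4, 3): 13 + 20 + 7 + 27 = 67
σ = (1, 3, 2, 4): 13 + 4 + (-8) + 0 = 9
σ = (1, 3, 4, 2): 13 + 4 + 7 + (-9) = 15
σ = (1, 4, 2, 3): 13 + 22 + (-8) + 27 = 54
σ = (1, 4, 3, 2): 13 + 22 + 6 + (-9) = 32
σ = (2, 1, 3, 4): 25 + (-3) + 6 + 0 = 28
σ = (2, 1, 4, 3): 25 + (-3) + 7 + 27 = 56
σ = (2, 3, 1, 4): 25 + 4 + 29 + 0 = 58
σ = (2, 3, 4, 1): 25 + 4 + 7 + 20 = 56
σ = (2, 4, 1, 3): 25 + 22 + 29 + 27 = 103
σ = (2, 4, 3, 1): 25 + 22 + 6 + 20 = 73
σ = (3, 1, 2, 4): 17 + (-3) + (-8) + 0 = 6
σ = (3, 1, 4, 2): 17 + (-3) + 7 + (-9) = 12
σ = (3, 2, 1, 4): 17 + 20 + 29 + 0 = 66
σ = (3, 2, 4, 1): 17 + 20 + 7 + 20 = 64
σ = (3, 4, 1, 2): 17 + 22 + 29 + (-9) = 59
σ = (3, 4, 2, 1): 17 + 22 + (-8) + 20 = 51
σ = (4, 1, 2, 3): 27 + (-3) + (-8) + 27 = 43
σ = (4, 1, 3, 2): 27 + (-3) + 6 + (-9) = 21
σ = (4, 2, 1, 3): 27 + 20 + 29 + 27 = 103
σ = (4, 2, 3, 1): 27 + 20 + 6 + 20 = 73
σ = (4, 3, 1, 2): 27 + 4 + 29 + (-9) = 51
σ = (4, 3, 2, 1): 27 + 4 + (-8) + 20 = 43
Optimal value attained by: σ = (2, 4, 1, 3).
Answer: det⊕(G) = 103; verdict: SINGULAR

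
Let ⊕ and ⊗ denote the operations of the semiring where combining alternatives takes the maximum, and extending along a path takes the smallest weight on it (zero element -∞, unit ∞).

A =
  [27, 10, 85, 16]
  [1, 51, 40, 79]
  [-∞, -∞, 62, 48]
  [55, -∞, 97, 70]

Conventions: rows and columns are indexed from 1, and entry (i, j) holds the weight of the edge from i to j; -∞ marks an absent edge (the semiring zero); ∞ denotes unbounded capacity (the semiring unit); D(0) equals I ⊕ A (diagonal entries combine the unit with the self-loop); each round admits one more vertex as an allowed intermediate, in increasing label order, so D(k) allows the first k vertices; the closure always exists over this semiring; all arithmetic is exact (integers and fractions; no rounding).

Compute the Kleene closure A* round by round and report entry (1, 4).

D(0):
  [∞, 10, 85, 16]
  [1, ∞, 40, 79]
  [-∞, -∞, ∞, 48]
  [55, -∞, 97, ∞]
D(1):
  [∞, 10, 85, 16]
  [1, ∞, 40, 79]
  [-∞, -∞, ∞, 48]
  [55, 10, 97, ∞]
D(2):
  [∞, 10, 85, 16]
  [1, ∞, 40, 79]
  [-∞, -∞, ∞, 48]
  [55, 10, 97, ∞]
D(3):
  [∞, 10, 85, 48]
  [1, ∞, 40, 79]
  [-∞, -∞, ∞, 48]
  [55, 10, 97, ∞]
D(4):
  [∞, 10, 85, 48]
  [55, ∞, 79, 79]
  [48, 10, ∞, 48]
  [55, 10, 97, ∞]
Answer: A*[1][4] = 48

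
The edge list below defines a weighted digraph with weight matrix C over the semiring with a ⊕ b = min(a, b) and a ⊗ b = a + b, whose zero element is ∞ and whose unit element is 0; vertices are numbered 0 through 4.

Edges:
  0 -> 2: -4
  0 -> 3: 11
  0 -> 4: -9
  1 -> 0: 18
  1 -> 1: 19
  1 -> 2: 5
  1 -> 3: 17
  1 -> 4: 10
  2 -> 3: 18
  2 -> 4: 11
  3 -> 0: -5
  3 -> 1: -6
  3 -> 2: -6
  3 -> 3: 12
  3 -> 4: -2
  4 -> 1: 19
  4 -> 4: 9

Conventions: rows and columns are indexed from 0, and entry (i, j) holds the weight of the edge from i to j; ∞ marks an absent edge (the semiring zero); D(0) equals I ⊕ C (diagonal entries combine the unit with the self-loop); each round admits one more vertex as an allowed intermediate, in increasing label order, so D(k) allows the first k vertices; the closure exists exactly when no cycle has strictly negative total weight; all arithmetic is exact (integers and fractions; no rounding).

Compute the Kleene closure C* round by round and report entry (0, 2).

D(0):
  [0, ∞, -4, 11, -9]
  [18, 0, 5, 17, 10]
  [∞, ∞, 0, 18, 11]
  [-5, -6, -6, 0, -2]
  [∞, 19, ∞, ∞, 0]
D(1):
  [0, ∞, -4, 11, -9]
  [18, 0, 5, 17, 9]
  [∞, ∞, 0, 18, 11]
  [-5, -6, -9, 0, -14]
  [∞, 19, ∞, ∞, 0]
D(2):
  [0, ∞, -4, 11, -9]
  [18, 0, 5, 17, 9]
  [∞, ∞, 0, 18, 11]
  [-5, -6, -9, 0, -14]
  [37, 19, 24, 36, 0]
D(3):
  [0, ∞, -4, 11, -9]
  [18, 0, 5, 17, 9]
  [∞, ∞, 0, 18, 11]
  [-5, -6, -9, 0, -14]
  [37, 19, 24, 36, 0]
D(4):
  [0, 5, -4, 11, -9]
  [12, 0, 5, 17, 3]
  [13, 12, 0, 18, 4]
  [-5, -6, -9, 0, -14]
  [31, 19, 24, 36, 0]
D(5):
  [0, 5, -4, 11, -9]
  [12, 0, 5, 17, 3]
  [13, 12, 0, 18, 4]
  [-5, -6, -9, 0, -14]
  [31, 19, 24, 36, 0]
Answer: C*[0][2] = -4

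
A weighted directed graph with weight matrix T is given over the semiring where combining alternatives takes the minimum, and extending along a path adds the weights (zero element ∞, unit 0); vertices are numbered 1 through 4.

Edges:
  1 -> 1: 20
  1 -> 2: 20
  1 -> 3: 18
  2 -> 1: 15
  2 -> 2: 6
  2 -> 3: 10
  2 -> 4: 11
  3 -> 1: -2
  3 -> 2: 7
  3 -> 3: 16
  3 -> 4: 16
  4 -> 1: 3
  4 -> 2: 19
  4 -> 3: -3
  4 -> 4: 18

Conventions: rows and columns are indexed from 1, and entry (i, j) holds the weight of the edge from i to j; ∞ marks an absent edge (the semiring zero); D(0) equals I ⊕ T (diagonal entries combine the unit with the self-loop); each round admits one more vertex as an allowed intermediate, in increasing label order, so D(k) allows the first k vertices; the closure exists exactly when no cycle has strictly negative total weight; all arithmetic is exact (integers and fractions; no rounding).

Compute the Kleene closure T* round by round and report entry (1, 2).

D(0):
  [0, 20, 18, ∞]
  [15, 0, 10, 11]
  [-2, 7, 0, 16]
  [3, 19, -3, 0]
D(1):
  [0, 20, 18, ∞]
  [15, 0, 10, 11]
  [-2, 7, 0, 16]
  [3, 19, -3, 0]
D(2):
  [0, 20, 18, 31]
  [15, 0, 10, 11]
  [-2, 7, 0, 16]
  [3, 19, -3, 0]
D(3):
  [0, 20, 18, 31]
  [8, 0, 10, 11]
  [-2, 7, 0, 16]
  [-5, 4, -3, 0]
D(4):
  [0, 20, 18, 31]
  [6, 0, 8, 11]
  [-2, 7, 0, 16]
  [-5, 4, -3, 0]
Answer: T*[1][2] = 20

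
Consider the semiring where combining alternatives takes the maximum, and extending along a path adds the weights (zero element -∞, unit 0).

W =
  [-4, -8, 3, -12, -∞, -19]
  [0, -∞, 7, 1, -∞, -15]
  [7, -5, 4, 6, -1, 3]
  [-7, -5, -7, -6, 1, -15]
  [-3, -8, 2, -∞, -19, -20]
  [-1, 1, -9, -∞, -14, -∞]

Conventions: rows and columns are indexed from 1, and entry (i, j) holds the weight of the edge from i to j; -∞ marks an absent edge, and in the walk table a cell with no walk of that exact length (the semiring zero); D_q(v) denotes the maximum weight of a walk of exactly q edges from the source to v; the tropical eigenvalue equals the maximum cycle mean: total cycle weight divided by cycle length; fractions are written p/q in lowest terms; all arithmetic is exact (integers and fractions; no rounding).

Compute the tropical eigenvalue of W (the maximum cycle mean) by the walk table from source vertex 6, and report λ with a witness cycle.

q=0: [-∞, -∞, -∞, -∞, -∞, 0]
q=1: [-1, 1, -9, -∞, -14, -∞]
q=2: [1, -9, 8, 2, -10, -6]
q=3: [15, 3, 12, 14, 7, 11]
q=4: [19, 12, 18, 18, 15, 15]
q=5: [25, 16, 22, 24, 19, 21]
q=6: [29, 22, 28, 28, 25, 25]
Optimal cycle mean attained by: cycle 1->3->1, total 3 + 7, length 2.
Answer: λ = 5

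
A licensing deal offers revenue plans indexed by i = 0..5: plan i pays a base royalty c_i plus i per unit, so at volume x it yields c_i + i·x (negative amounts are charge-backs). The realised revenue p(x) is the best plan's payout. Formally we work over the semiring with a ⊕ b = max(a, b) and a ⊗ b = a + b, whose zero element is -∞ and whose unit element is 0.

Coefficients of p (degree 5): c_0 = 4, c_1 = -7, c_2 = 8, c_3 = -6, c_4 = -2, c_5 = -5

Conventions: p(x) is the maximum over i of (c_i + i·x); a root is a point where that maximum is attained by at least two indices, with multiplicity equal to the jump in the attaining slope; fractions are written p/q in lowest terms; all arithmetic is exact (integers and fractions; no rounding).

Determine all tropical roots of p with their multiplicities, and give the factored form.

hull edge (i=0, c=4) to (i=2, c=8): slope 2, span 2
hull edge (i=2, c=8) to (i=5, c=-5): slope -13/3, span 3
Factored form: p(x) = -5 ⊗ (x ⊕ (-2)) ⊗ (x ⊕ (-2)) ⊗ (x ⊕ 13/3) ⊗ (x ⊕ 13/3) ⊗ (x ⊕ 13/3)
Answer: roots = -2 (mult 2), 13/3 (mult 3)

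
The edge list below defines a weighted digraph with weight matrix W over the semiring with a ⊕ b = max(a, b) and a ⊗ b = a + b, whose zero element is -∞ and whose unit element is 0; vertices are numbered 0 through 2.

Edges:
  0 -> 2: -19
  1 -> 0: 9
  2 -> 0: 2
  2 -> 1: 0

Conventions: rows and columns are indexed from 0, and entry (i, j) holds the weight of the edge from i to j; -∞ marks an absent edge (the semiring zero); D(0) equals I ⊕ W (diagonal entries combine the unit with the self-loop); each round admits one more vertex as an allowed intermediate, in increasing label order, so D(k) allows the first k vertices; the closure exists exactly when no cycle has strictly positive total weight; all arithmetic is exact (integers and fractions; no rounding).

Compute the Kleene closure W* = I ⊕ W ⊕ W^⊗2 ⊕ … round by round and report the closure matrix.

D(0):
  [0, -∞, -19]
  [9, 0, -∞]
  [2, 0, 0]
D(1):
  [0, -∞, -19]
  [9, 0, -10]
  [2, 0, 0]
D(2):
  [0, -∞, -19]
  [9, 0, -10]
  [9, 0, 0]
D(3):
  [0, -19, -19]
  [9, 0, -10]
  [9, 0, 0]
Answer: W* = [[0, -19, -19], [9, 0, -10], [9, 0, 0]]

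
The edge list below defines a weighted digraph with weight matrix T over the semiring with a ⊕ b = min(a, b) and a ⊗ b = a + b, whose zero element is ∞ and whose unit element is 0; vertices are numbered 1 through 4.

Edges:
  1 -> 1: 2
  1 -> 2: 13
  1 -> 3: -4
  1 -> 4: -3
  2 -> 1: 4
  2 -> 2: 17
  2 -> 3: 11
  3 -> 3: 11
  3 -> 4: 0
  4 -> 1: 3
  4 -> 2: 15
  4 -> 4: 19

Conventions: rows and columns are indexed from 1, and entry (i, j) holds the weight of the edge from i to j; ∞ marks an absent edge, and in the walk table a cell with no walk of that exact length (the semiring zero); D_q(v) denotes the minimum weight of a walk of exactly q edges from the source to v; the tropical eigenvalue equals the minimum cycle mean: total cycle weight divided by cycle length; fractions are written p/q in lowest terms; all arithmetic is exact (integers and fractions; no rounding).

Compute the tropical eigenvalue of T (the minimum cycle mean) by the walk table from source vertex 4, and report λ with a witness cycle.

q=0: [∞, ∞, ∞, 0]
q=1: [3, 15, ∞, 19]
q=2: [5, 16, -1, 0]
q=3: [3, 15, 1, -1]
q=4: [2, 14, -1, 0]
Optimal cycle mean attained by: cycle 1->3->4->1, total (-4) + 0 + 3, length 3.
Answer: λ = -1/3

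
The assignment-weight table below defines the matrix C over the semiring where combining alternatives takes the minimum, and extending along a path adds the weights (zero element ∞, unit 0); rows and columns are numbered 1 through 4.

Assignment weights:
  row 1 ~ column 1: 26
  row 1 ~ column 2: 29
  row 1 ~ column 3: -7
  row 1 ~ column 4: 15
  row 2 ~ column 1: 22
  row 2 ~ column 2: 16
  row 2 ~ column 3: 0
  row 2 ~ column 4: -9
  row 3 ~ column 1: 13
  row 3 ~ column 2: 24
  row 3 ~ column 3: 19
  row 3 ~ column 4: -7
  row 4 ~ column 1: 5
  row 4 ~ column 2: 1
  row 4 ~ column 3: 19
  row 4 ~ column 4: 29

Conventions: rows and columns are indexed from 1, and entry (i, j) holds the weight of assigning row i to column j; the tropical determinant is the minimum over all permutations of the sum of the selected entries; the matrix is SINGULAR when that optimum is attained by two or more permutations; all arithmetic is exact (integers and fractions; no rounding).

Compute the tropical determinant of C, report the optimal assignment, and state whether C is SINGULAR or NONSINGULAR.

σ = (1, 2, 3, 4): 26 + 16 + 19 + 29 = 90
σ = (1, 2, 4, 3): 26 + 16 + (-7) + 19 = 54
σ = (1, 3, 2, 4): 26 + 0 + 24 + 29 = 79
σ = (1, 3, 4, 2): 26 + 0 + (-7) + 1 = 20
σ = (1, 4, 2, 3): 26 + (-9) + 24 + 19 = 60
σ = (1, 4, 3, 2): 26 + (-9) + 19 + 1 = 37
σ = (2, 1, 3, 4): 29 + 22 + 19 + 29 = 99
σ = (2, 1, 4, 3): 29 + 22 + (-7) + 19 = 63
σ = (2, 3, 1, 4): 29 + 0 + 13 + 29 = 71
σ = (2, 3, 4, 1): 29 + 0 + (-7) + 5 = 27
σ = (2, 4, 1, 3): 29 + (-9) + 13 + 19 = 52
σ = (2, 4, 3, 1): 29 + (-9) + 19 + 5 = 44
σ = (3, 1, 2, 4): (-7) + 22 + 24 + 29 = 68
σ = (3, 1, 4, 2): (-7) + 22 + (-7) + 1 = 9
σ = (3, 2, 1, 4): (-7) + 16 + 13 + 29 = 51
σ = (3, 2, 4, 1): (-7) + 16 + (-7) + 5 = 7
σ = (3, 4, 1, 2): (-7) + (-9) + 13 + 1 = -2
σ = (3, 4, 2, 1): (-7) + (-9) + 24 + 5 = 13
σ = (4, 1, 2, 3): 15 + 22 + 24 + 19 = 80
σ = (4, 1, 3, 2): 15 + 22 + 19 + 1 = 57
σ = (4, 2, 1, 3): 15 + 16 + 13 + 19 = 63
σ = (4, 2, 3, 1): 15 + 16 + 19 + 5 = 55
σ = (4, 3, 1, 2): 15 + 0 + 13 + 1 = 29
σ = (4, 3, 2, 1): 15 + 0 + 24 + 5 = 44
Optimal value attained by: σ = (3, 4, 1, 2).
Answer: det⊕(C) = -2; verdict: NONSINGULAR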